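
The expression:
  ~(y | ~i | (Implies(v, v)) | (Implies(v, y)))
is never true.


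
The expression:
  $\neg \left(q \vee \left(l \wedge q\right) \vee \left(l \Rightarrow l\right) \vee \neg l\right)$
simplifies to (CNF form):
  $\text{False}$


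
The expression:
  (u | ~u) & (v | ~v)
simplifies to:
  True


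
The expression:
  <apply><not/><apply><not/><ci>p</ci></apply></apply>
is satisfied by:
  {p: True}


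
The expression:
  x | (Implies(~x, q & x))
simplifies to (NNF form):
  x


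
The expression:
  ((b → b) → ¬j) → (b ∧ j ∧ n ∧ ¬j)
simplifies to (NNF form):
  j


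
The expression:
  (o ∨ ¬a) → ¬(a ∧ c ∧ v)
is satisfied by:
  {v: False, o: False, a: False, c: False}
  {c: True, v: False, o: False, a: False}
  {a: True, v: False, o: False, c: False}
  {c: True, a: True, v: False, o: False}
  {o: True, c: False, v: False, a: False}
  {c: True, o: True, v: False, a: False}
  {a: True, o: True, c: False, v: False}
  {c: True, a: True, o: True, v: False}
  {v: True, a: False, o: False, c: False}
  {c: True, v: True, a: False, o: False}
  {a: True, v: True, c: False, o: False}
  {c: True, a: True, v: True, o: False}
  {o: True, v: True, a: False, c: False}
  {c: True, o: True, v: True, a: False}
  {a: True, o: True, v: True, c: False}


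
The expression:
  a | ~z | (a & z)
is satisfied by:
  {a: True, z: False}
  {z: False, a: False}
  {z: True, a: True}


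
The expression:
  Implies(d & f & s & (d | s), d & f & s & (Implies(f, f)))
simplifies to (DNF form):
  True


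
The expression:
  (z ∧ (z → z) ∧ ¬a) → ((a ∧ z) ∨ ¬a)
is always true.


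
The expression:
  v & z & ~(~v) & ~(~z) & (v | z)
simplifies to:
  v & z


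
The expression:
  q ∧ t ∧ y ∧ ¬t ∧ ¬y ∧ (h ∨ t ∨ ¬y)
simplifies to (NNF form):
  False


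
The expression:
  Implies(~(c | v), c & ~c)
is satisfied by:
  {c: True, v: True}
  {c: True, v: False}
  {v: True, c: False}


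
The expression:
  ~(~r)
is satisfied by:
  {r: True}


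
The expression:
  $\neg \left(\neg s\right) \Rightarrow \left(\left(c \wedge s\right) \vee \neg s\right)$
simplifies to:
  $c \vee \neg s$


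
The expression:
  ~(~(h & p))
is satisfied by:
  {h: True, p: True}


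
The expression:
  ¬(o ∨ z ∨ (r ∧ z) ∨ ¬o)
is never true.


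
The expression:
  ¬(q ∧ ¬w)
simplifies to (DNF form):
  w ∨ ¬q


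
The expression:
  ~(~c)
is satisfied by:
  {c: True}


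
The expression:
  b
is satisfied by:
  {b: True}


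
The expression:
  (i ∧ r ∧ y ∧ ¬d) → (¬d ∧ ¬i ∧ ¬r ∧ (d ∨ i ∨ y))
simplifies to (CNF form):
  d ∨ ¬i ∨ ¬r ∨ ¬y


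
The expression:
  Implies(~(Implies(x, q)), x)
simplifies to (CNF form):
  True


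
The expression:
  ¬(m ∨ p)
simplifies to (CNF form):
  ¬m ∧ ¬p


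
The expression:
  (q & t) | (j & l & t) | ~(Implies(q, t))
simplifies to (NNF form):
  q | (j & l & t)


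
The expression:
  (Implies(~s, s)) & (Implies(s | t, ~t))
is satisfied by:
  {s: True, t: False}


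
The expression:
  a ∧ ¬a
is never true.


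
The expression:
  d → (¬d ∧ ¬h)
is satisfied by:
  {d: False}


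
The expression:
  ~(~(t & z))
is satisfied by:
  {t: True, z: True}


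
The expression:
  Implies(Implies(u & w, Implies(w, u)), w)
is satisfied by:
  {w: True}


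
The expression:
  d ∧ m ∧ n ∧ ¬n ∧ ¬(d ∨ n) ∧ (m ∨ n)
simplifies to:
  False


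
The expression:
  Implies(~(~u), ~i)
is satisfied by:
  {u: False, i: False}
  {i: True, u: False}
  {u: True, i: False}


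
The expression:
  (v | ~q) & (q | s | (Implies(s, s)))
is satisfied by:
  {v: True, q: False}
  {q: False, v: False}
  {q: True, v: True}


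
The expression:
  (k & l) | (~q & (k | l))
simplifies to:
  (k & l) | (k & ~q) | (l & ~q)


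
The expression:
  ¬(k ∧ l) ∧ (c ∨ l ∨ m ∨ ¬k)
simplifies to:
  (c ∧ ¬l) ∨ (m ∧ ¬l) ∨ ¬k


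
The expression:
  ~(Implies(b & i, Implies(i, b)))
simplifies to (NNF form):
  False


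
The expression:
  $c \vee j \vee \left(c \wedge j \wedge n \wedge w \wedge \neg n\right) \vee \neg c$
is always true.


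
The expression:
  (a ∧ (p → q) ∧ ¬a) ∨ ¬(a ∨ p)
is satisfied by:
  {p: False, a: False}


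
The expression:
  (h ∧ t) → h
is always true.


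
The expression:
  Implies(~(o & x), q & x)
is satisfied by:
  {q: True, o: True, x: True}
  {q: True, x: True, o: False}
  {o: True, x: True, q: False}


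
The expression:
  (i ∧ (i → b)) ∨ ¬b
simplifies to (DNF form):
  i ∨ ¬b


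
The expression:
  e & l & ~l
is never true.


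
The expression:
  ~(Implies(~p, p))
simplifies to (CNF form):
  ~p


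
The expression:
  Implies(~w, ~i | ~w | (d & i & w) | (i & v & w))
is always true.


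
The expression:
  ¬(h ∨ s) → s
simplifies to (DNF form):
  h ∨ s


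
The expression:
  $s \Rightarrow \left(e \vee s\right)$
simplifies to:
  $\text{True}$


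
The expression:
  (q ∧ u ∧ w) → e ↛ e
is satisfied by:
  {w: False, u: False, q: False}
  {q: True, w: False, u: False}
  {u: True, w: False, q: False}
  {q: True, u: True, w: False}
  {w: True, q: False, u: False}
  {q: True, w: True, u: False}
  {u: True, w: True, q: False}


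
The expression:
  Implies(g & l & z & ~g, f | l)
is always true.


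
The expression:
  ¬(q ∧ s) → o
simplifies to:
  o ∨ (q ∧ s)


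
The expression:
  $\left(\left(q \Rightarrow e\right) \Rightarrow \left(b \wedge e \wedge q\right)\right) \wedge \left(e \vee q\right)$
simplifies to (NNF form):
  $q \wedge \left(b \vee \neg e\right)$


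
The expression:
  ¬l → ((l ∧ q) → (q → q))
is always true.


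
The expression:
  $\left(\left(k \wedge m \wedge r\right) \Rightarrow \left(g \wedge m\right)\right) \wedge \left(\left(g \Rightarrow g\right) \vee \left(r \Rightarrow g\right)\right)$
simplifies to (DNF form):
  $g \vee \neg k \vee \neg m \vee \neg r$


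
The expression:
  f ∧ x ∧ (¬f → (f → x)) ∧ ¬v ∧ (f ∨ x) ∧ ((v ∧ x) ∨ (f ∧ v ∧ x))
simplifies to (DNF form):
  False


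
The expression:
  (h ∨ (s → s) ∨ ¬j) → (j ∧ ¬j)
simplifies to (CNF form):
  False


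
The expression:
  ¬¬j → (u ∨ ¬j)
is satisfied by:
  {u: True, j: False}
  {j: False, u: False}
  {j: True, u: True}


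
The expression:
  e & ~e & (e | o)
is never true.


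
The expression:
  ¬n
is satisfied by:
  {n: False}


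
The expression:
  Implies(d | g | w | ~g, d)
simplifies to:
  d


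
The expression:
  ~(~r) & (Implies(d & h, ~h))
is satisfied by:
  {r: True, h: False, d: False}
  {r: True, d: True, h: False}
  {r: True, h: True, d: False}


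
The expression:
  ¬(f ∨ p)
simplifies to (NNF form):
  ¬f ∧ ¬p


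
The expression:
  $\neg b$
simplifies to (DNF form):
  $\neg b$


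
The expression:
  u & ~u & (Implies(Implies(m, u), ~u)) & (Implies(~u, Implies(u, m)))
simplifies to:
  False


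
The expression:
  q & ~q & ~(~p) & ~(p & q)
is never true.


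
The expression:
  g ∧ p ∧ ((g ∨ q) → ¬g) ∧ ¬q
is never true.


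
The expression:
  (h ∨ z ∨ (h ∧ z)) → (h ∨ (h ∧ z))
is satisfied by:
  {h: True, z: False}
  {z: False, h: False}
  {z: True, h: True}


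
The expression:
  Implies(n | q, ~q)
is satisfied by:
  {q: False}


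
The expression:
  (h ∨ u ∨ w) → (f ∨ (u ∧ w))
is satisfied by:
  {f: True, w: True, u: True, h: False}
  {f: True, w: True, u: True, h: True}
  {f: True, w: True, h: False, u: False}
  {f: True, w: True, h: True, u: False}
  {f: True, u: True, h: False, w: False}
  {f: True, u: True, h: True, w: False}
  {f: True, h: False, u: False, w: False}
  {f: True, u: False, h: True, w: False}
  {h: False, u: True, w: True, f: False}
  {w: True, u: True, h: True, f: False}
  {w: False, h: False, u: False, f: False}


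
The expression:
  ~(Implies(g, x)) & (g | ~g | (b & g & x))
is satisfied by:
  {g: True, x: False}


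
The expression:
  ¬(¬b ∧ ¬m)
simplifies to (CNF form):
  b ∨ m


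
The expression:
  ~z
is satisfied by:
  {z: False}


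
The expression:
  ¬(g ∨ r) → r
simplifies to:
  g ∨ r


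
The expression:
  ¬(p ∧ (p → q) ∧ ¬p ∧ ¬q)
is always true.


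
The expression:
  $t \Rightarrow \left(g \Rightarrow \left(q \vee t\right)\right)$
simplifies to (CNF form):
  $\text{True}$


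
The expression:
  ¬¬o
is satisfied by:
  {o: True}


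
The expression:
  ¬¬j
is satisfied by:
  {j: True}


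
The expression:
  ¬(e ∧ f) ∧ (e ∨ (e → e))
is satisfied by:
  {e: False, f: False}
  {f: True, e: False}
  {e: True, f: False}


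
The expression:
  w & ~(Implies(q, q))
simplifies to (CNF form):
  False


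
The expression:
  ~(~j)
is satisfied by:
  {j: True}


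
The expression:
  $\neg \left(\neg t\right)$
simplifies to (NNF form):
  $t$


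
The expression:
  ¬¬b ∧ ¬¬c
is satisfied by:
  {c: True, b: True}


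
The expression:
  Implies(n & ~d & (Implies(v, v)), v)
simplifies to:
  d | v | ~n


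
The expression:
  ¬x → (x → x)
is always true.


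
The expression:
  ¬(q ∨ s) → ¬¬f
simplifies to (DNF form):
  f ∨ q ∨ s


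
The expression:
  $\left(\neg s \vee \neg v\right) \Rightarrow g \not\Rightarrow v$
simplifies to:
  $\left(g \wedge \neg v\right) \vee \left(s \wedge v\right)$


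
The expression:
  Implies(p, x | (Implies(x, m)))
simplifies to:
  True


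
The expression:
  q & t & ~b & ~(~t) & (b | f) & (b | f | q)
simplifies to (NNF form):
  f & q & t & ~b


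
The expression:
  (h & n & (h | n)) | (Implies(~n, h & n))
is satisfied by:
  {n: True}


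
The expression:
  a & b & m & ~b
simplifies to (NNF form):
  False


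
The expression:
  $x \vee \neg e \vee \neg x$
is always true.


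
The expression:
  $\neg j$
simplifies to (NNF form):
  $\neg j$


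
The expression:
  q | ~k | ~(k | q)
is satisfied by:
  {q: True, k: False}
  {k: False, q: False}
  {k: True, q: True}


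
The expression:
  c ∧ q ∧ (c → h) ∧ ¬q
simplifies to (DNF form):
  False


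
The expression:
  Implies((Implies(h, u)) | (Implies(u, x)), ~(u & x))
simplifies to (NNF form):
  ~u | ~x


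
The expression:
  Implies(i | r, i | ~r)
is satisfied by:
  {i: True, r: False}
  {r: False, i: False}
  {r: True, i: True}


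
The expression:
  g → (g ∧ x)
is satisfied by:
  {x: True, g: False}
  {g: False, x: False}
  {g: True, x: True}


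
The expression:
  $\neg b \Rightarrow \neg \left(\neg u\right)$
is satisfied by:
  {b: True, u: True}
  {b: True, u: False}
  {u: True, b: False}


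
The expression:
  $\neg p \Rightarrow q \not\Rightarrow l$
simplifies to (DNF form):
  $p \vee \left(q \wedge \neg l\right)$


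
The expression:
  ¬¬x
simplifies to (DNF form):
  x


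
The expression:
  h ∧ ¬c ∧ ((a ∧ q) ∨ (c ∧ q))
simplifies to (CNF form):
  a ∧ h ∧ q ∧ ¬c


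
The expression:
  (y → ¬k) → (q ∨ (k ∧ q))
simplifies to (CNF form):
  (k ∨ q) ∧ (q ∨ y)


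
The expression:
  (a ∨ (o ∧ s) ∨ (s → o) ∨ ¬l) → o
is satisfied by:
  {o: True, l: True, s: True, a: False}
  {o: True, l: True, a: False, s: False}
  {o: True, s: True, a: False, l: False}
  {o: True, a: False, s: False, l: False}
  {o: True, l: True, a: True, s: True}
  {o: True, l: True, a: True, s: False}
  {o: True, a: True, s: True, l: False}
  {o: True, a: True, s: False, l: False}
  {l: True, s: True, a: False, o: False}


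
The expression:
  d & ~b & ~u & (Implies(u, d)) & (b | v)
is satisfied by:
  {v: True, d: True, u: False, b: False}


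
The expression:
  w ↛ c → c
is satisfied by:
  {c: True, w: False}
  {w: False, c: False}
  {w: True, c: True}


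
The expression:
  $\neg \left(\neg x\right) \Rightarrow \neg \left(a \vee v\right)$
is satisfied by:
  {v: False, x: False, a: False}
  {a: True, v: False, x: False}
  {v: True, a: False, x: False}
  {a: True, v: True, x: False}
  {x: True, a: False, v: False}


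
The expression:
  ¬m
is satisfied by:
  {m: False}


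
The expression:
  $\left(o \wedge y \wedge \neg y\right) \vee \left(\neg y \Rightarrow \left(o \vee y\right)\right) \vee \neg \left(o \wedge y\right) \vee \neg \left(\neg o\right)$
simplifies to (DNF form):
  $\text{True}$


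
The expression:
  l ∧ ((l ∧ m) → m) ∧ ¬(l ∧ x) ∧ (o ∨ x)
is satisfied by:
  {l: True, o: True, x: False}


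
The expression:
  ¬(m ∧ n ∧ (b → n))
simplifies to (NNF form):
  ¬m ∨ ¬n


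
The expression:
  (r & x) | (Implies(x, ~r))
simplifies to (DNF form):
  True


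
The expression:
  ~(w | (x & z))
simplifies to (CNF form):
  ~w & (~x | ~z)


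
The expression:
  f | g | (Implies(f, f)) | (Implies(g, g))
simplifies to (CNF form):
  True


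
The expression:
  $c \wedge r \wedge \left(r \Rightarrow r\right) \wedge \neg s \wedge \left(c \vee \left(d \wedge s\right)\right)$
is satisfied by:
  {c: True, r: True, s: False}


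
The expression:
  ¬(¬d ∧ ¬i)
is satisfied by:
  {i: True, d: True}
  {i: True, d: False}
  {d: True, i: False}


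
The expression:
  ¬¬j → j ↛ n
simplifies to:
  ¬j ∨ ¬n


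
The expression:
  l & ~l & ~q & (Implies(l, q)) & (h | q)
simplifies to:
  False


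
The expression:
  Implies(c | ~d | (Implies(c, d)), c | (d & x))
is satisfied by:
  {d: True, c: True, x: True}
  {d: True, c: True, x: False}
  {c: True, x: True, d: False}
  {c: True, x: False, d: False}
  {d: True, x: True, c: False}


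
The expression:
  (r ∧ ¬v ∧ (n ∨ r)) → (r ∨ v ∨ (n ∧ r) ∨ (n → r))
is always true.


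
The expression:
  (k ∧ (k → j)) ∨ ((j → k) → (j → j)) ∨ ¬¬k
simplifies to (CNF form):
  True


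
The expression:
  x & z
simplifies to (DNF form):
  x & z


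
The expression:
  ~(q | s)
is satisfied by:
  {q: False, s: False}


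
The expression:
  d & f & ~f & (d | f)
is never true.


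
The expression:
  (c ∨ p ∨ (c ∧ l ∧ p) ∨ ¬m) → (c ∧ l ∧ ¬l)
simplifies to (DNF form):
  m ∧ ¬c ∧ ¬p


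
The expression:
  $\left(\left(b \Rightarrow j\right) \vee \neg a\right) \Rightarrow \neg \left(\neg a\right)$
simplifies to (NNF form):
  $a$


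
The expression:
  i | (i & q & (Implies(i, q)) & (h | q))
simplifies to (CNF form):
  i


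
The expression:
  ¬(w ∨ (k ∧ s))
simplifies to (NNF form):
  ¬w ∧ (¬k ∨ ¬s)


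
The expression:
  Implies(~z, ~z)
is always true.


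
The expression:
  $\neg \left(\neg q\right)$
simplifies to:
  $q$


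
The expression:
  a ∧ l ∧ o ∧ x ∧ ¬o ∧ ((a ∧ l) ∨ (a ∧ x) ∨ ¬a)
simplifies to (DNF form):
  False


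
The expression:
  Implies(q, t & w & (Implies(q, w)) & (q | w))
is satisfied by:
  {w: True, t: True, q: False}
  {w: True, t: False, q: False}
  {t: True, w: False, q: False}
  {w: False, t: False, q: False}
  {q: True, w: True, t: True}


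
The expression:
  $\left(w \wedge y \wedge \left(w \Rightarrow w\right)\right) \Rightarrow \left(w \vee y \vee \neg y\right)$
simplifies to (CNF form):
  $\text{True}$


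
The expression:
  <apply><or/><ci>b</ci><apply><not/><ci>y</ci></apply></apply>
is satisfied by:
  {b: True, y: False}
  {y: False, b: False}
  {y: True, b: True}


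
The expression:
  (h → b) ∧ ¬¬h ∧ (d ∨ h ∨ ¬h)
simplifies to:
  b ∧ h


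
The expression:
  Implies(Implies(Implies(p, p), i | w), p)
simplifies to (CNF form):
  (p | ~i) & (p | ~w)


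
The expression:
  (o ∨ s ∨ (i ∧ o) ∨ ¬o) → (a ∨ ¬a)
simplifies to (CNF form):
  True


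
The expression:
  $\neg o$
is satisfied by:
  {o: False}


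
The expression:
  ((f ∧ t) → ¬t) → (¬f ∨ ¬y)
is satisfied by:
  {t: True, y: False, f: False}
  {t: False, y: False, f: False}
  {f: True, t: True, y: False}
  {f: True, t: False, y: False}
  {y: True, t: True, f: False}
  {y: True, t: False, f: False}
  {y: True, f: True, t: True}


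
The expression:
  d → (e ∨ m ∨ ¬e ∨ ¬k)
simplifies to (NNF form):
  True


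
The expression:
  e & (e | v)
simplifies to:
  e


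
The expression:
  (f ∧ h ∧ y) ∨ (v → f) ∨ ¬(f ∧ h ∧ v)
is always true.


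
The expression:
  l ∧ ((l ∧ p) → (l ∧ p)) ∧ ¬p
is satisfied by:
  {l: True, p: False}


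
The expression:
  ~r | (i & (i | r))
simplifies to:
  i | ~r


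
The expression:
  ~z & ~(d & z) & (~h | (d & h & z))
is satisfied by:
  {h: False, z: False}


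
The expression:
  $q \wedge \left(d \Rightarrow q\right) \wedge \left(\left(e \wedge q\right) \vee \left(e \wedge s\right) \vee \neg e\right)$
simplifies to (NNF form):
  $q$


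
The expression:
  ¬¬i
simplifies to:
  i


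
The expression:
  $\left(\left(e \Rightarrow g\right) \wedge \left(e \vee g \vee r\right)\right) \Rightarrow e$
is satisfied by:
  {e: True, r: False, g: False}
  {e: True, g: True, r: False}
  {e: True, r: True, g: False}
  {e: True, g: True, r: True}
  {g: False, r: False, e: False}


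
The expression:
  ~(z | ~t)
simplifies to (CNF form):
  t & ~z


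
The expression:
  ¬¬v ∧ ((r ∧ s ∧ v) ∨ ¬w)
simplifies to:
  v ∧ (r ∨ ¬w) ∧ (s ∨ ¬w)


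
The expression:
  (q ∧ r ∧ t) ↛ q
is never true.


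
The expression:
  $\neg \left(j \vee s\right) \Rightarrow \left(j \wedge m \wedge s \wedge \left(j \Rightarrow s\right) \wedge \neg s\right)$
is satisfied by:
  {s: True, j: True}
  {s: True, j: False}
  {j: True, s: False}


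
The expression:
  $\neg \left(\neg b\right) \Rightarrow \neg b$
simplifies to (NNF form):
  $\neg b$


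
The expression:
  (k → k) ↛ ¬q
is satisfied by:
  {q: True}


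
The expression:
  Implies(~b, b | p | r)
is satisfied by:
  {r: True, b: True, p: True}
  {r: True, b: True, p: False}
  {r: True, p: True, b: False}
  {r: True, p: False, b: False}
  {b: True, p: True, r: False}
  {b: True, p: False, r: False}
  {p: True, b: False, r: False}


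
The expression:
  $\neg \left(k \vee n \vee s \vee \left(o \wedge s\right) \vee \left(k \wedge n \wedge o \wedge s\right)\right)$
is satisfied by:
  {n: False, k: False, s: False}


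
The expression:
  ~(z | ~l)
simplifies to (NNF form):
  l & ~z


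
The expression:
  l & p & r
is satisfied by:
  {r: True, p: True, l: True}


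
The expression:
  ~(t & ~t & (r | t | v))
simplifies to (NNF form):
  True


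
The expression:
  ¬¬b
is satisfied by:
  {b: True}


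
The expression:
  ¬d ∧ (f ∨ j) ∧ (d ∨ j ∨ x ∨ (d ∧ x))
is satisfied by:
  {j: True, f: True, x: True, d: False}
  {j: True, f: True, d: False, x: False}
  {j: True, x: True, d: False, f: False}
  {j: True, d: False, x: False, f: False}
  {f: True, x: True, d: False, j: False}


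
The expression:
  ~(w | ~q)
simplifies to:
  q & ~w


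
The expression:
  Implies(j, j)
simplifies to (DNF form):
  True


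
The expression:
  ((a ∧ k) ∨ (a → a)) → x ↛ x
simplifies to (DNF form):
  False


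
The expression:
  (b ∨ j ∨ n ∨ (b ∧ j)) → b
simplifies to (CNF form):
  (b ∨ ¬j) ∧ (b ∨ ¬n)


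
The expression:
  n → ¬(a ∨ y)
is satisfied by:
  {y: False, n: False, a: False}
  {a: True, y: False, n: False}
  {y: True, a: False, n: False}
  {a: True, y: True, n: False}
  {n: True, a: False, y: False}


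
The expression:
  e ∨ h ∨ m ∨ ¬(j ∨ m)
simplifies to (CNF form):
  e ∨ h ∨ m ∨ ¬j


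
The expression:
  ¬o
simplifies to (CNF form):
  ¬o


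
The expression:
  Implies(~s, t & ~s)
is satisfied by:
  {t: True, s: True}
  {t: True, s: False}
  {s: True, t: False}


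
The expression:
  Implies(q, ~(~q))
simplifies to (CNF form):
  True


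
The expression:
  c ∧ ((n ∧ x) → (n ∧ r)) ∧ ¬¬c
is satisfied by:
  {c: True, r: True, x: False, n: False}
  {c: True, x: False, n: False, r: False}
  {c: True, r: True, n: True, x: False}
  {c: True, n: True, x: False, r: False}
  {c: True, r: True, x: True, n: False}
  {c: True, x: True, n: False, r: False}
  {c: True, r: True, n: True, x: True}


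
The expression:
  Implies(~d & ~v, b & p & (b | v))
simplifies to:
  d | v | (b & p)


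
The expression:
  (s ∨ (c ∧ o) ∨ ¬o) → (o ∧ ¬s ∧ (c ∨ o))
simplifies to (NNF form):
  o ∧ ¬s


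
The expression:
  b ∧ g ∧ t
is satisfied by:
  {t: True, b: True, g: True}


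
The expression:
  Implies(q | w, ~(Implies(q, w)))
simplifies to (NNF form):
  ~w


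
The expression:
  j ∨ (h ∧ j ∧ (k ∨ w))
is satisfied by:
  {j: True}


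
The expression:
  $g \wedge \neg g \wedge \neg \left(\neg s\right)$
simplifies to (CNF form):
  $\text{False}$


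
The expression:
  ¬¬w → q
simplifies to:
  q ∨ ¬w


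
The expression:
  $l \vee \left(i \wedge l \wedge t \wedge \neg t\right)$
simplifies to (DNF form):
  $l$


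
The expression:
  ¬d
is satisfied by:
  {d: False}


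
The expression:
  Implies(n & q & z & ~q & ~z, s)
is always true.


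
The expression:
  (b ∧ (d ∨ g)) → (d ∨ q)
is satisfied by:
  {d: True, q: True, g: False, b: False}
  {d: True, g: False, q: False, b: False}
  {q: True, d: False, g: False, b: False}
  {d: False, g: False, q: False, b: False}
  {b: True, d: True, q: True, g: False}
  {b: True, d: True, g: False, q: False}
  {b: True, q: True, d: False, g: False}
  {b: True, d: False, g: False, q: False}
  {d: True, g: True, q: True, b: False}
  {d: True, g: True, b: False, q: False}
  {g: True, q: True, b: False, d: False}
  {g: True, b: False, q: False, d: False}
  {d: True, g: True, b: True, q: True}
  {d: True, g: True, b: True, q: False}
  {g: True, b: True, q: True, d: False}


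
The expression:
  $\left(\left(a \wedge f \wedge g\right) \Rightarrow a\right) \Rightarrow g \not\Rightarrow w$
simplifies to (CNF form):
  $g \wedge \neg w$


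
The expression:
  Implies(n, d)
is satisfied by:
  {d: True, n: False}
  {n: False, d: False}
  {n: True, d: True}


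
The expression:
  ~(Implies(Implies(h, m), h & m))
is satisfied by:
  {h: False}


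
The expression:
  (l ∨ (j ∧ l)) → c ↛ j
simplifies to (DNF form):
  (c ∧ ¬j) ∨ ¬l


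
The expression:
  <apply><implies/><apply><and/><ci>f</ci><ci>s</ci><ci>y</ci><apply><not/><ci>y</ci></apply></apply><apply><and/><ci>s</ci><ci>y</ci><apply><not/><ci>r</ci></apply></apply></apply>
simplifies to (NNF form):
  <true/>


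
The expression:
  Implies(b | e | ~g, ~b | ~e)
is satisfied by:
  {e: False, b: False}
  {b: True, e: False}
  {e: True, b: False}


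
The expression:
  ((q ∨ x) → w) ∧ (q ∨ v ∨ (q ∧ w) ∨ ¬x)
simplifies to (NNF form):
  (q ∧ w) ∨ (v ∧ w) ∨ (¬q ∧ ¬x)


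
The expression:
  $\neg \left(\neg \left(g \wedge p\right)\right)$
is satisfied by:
  {p: True, g: True}


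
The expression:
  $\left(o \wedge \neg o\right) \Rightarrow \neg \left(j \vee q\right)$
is always true.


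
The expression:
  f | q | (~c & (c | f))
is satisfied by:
  {q: True, f: True}
  {q: True, f: False}
  {f: True, q: False}


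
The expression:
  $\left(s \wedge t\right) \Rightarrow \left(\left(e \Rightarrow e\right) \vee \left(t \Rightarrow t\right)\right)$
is always true.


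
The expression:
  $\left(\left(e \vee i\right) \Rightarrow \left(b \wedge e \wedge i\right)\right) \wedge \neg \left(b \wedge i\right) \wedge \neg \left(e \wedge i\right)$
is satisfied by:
  {i: False, e: False}


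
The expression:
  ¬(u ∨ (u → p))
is never true.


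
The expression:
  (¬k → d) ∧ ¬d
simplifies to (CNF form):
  k ∧ ¬d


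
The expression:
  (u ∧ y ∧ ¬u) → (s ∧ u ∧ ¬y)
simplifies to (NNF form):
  True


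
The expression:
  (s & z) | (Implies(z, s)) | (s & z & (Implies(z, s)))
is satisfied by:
  {s: True, z: False}
  {z: False, s: False}
  {z: True, s: True}


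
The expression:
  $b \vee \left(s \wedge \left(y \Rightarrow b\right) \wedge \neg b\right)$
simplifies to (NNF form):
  $b \vee \left(s \wedge \neg y\right)$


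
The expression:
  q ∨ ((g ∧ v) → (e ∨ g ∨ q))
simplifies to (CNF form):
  True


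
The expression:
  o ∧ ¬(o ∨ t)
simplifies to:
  False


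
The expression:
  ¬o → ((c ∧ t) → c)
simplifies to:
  True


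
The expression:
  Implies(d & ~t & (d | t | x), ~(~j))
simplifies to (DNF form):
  j | t | ~d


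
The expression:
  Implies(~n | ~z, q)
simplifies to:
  q | (n & z)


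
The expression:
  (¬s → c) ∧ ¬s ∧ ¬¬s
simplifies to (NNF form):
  False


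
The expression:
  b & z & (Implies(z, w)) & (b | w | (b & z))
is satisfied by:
  {z: True, w: True, b: True}


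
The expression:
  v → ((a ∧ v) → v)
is always true.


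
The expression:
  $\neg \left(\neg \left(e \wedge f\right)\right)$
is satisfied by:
  {e: True, f: True}


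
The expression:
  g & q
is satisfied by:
  {g: True, q: True}


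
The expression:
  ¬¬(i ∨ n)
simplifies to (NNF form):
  i ∨ n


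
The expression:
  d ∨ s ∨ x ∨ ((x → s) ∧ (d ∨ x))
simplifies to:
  d ∨ s ∨ x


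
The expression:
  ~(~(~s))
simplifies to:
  ~s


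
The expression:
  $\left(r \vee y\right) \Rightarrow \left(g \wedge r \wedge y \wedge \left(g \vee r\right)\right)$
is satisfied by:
  {g: True, y: False, r: False}
  {g: False, y: False, r: False}
  {r: True, y: True, g: True}


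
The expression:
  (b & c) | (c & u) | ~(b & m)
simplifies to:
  c | ~b | ~m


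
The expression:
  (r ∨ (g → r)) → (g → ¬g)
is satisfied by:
  {g: False, r: False}
  {r: True, g: False}
  {g: True, r: False}


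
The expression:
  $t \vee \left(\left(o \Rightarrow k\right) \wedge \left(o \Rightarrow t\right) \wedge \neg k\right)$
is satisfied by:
  {t: True, k: False, o: False}
  {t: True, o: True, k: False}
  {t: True, k: True, o: False}
  {t: True, o: True, k: True}
  {o: False, k: False, t: False}


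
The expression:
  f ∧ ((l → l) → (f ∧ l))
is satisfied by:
  {f: True, l: True}


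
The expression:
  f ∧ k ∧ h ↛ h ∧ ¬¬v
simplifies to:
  False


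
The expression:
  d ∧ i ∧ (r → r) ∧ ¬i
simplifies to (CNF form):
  False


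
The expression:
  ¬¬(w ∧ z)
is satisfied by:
  {z: True, w: True}


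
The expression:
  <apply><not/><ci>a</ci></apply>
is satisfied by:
  {a: False}


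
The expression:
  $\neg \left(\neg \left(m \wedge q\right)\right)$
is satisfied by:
  {m: True, q: True}


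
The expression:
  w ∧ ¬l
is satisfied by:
  {w: True, l: False}


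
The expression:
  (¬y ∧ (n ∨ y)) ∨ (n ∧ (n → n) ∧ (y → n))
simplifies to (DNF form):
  n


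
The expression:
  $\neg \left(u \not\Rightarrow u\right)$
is always true.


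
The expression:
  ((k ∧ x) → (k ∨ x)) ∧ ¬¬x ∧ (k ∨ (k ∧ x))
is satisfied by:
  {x: True, k: True}


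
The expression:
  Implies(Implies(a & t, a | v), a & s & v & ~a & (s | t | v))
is never true.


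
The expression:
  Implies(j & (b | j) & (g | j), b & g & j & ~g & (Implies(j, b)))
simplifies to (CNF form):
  ~j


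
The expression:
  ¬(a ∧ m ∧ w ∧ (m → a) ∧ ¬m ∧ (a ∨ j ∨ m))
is always true.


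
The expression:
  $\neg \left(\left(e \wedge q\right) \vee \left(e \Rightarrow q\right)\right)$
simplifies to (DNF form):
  $e \wedge \neg q$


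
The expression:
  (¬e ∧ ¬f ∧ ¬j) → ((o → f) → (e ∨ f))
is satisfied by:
  {o: True, e: True, f: True, j: True}
  {o: True, e: True, f: True, j: False}
  {o: True, e: True, j: True, f: False}
  {o: True, e: True, j: False, f: False}
  {o: True, f: True, j: True, e: False}
  {o: True, f: True, j: False, e: False}
  {o: True, f: False, j: True, e: False}
  {o: True, f: False, j: False, e: False}
  {e: True, f: True, j: True, o: False}
  {e: True, f: True, j: False, o: False}
  {e: True, j: True, f: False, o: False}
  {e: True, j: False, f: False, o: False}
  {f: True, j: True, e: False, o: False}
  {f: True, e: False, j: False, o: False}
  {j: True, e: False, f: False, o: False}


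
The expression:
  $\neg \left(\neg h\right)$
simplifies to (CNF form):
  $h$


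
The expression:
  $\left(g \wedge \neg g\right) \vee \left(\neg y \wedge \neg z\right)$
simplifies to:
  $\neg y \wedge \neg z$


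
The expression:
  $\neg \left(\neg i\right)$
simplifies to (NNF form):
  $i$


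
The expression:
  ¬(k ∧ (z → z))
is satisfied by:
  {k: False}


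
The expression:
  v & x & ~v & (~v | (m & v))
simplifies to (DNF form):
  False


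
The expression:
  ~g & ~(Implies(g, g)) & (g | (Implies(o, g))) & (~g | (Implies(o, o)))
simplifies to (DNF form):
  False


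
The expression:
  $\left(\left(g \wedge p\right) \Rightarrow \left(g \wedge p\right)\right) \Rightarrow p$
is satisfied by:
  {p: True}


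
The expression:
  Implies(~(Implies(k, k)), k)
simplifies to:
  True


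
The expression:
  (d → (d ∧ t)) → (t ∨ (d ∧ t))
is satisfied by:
  {d: True, t: True}
  {d: True, t: False}
  {t: True, d: False}


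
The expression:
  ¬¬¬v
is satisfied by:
  {v: False}


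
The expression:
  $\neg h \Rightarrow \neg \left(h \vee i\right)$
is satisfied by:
  {h: True, i: False}
  {i: False, h: False}
  {i: True, h: True}


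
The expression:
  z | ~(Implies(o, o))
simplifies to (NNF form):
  z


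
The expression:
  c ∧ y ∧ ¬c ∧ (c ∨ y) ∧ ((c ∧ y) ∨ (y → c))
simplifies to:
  False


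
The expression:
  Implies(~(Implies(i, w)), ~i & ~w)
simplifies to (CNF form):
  w | ~i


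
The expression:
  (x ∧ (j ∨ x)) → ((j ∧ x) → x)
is always true.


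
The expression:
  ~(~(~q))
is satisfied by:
  {q: False}


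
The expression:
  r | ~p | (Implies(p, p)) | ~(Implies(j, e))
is always true.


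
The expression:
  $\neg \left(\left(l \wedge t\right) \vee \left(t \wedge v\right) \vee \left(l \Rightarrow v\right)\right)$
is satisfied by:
  {l: True, v: False, t: False}


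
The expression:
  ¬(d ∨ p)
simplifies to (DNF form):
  ¬d ∧ ¬p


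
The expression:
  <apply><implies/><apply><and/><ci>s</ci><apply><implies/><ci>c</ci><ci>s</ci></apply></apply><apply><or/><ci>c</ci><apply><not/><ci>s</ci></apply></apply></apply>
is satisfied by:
  {c: True, s: False}
  {s: False, c: False}
  {s: True, c: True}


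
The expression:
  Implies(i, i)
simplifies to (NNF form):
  True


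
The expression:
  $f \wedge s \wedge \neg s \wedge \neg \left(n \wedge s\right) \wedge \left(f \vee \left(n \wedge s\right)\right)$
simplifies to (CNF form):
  $\text{False}$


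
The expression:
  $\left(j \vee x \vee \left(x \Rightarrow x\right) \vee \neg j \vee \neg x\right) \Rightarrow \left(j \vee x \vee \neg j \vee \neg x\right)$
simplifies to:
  $\text{True}$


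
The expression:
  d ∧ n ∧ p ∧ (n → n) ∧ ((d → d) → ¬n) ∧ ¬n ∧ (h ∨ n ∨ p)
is never true.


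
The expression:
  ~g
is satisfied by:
  {g: False}


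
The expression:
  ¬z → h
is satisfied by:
  {z: True, h: True}
  {z: True, h: False}
  {h: True, z: False}


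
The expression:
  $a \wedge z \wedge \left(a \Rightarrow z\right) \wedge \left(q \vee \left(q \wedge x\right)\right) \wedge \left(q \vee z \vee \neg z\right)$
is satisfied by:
  {a: True, z: True, q: True}


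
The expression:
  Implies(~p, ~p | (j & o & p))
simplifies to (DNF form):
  True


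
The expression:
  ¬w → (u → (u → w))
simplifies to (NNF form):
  w ∨ ¬u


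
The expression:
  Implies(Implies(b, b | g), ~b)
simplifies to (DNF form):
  ~b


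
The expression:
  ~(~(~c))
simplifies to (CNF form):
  ~c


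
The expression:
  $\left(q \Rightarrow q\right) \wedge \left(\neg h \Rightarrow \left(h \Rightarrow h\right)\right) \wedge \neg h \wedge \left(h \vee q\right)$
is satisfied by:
  {q: True, h: False}


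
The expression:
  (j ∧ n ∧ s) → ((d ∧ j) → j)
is always true.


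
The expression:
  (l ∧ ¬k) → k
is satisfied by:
  {k: True, l: False}
  {l: False, k: False}
  {l: True, k: True}


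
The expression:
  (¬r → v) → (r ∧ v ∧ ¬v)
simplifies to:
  ¬r ∧ ¬v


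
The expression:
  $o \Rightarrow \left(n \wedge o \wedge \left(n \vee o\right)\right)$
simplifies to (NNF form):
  $n \vee \neg o$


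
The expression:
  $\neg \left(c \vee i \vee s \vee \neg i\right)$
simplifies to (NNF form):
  $\text{False}$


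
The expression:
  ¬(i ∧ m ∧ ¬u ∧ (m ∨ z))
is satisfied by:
  {u: True, m: False, i: False}
  {m: False, i: False, u: False}
  {i: True, u: True, m: False}
  {i: True, m: False, u: False}
  {u: True, m: True, i: False}
  {m: True, u: False, i: False}
  {i: True, m: True, u: True}


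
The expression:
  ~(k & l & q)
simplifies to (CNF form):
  ~k | ~l | ~q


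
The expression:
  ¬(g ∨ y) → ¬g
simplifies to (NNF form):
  True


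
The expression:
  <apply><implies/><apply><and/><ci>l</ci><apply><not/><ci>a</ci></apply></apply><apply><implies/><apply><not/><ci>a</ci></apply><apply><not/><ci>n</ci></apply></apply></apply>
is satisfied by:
  {a: True, l: False, n: False}
  {l: False, n: False, a: False}
  {a: True, n: True, l: False}
  {n: True, l: False, a: False}
  {a: True, l: True, n: False}
  {l: True, a: False, n: False}
  {a: True, n: True, l: True}


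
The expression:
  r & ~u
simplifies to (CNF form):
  r & ~u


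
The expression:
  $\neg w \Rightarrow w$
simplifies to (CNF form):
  $w$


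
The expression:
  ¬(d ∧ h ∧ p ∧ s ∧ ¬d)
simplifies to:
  True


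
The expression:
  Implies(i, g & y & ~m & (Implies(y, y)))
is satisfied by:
  {y: True, g: True, i: False, m: False}
  {y: True, g: False, i: False, m: False}
  {g: True, m: False, y: False, i: False}
  {m: False, g: False, y: False, i: False}
  {m: True, y: True, g: True, i: False}
  {m: True, y: True, g: False, i: False}
  {m: True, g: True, y: False, i: False}
  {m: True, g: False, y: False, i: False}
  {i: True, y: True, g: True, m: False}


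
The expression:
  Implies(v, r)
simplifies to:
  r | ~v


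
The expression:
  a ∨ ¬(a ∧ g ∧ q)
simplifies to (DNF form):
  True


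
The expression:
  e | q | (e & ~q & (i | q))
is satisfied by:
  {q: True, e: True}
  {q: True, e: False}
  {e: True, q: False}


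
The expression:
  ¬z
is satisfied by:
  {z: False}


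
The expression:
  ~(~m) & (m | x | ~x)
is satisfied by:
  {m: True}


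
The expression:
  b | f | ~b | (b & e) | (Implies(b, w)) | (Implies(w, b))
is always true.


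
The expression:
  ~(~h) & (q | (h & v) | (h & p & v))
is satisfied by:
  {q: True, v: True, h: True}
  {q: True, h: True, v: False}
  {v: True, h: True, q: False}


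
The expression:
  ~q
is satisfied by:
  {q: False}


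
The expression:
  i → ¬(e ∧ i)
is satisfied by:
  {e: False, i: False}
  {i: True, e: False}
  {e: True, i: False}


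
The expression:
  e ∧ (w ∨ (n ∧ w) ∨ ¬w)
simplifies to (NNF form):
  e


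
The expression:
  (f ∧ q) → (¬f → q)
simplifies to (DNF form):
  True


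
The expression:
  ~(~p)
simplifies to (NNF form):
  p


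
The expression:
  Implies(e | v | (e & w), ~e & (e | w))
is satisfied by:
  {w: True, e: False, v: False}
  {e: False, v: False, w: False}
  {w: True, v: True, e: False}


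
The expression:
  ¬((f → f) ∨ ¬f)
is never true.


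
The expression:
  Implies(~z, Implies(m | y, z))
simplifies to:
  z | (~m & ~y)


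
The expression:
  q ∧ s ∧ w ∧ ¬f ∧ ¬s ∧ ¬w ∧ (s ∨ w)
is never true.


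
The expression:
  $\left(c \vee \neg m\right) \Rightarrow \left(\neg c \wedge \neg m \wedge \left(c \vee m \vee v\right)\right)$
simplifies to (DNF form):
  $\left(m \wedge \neg c\right) \vee \left(v \wedge \neg c\right)$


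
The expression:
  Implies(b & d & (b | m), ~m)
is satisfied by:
  {m: False, d: False, b: False}
  {b: True, m: False, d: False}
  {d: True, m: False, b: False}
  {b: True, d: True, m: False}
  {m: True, b: False, d: False}
  {b: True, m: True, d: False}
  {d: True, m: True, b: False}


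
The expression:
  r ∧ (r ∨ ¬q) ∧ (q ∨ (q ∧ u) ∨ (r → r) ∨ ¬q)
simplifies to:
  r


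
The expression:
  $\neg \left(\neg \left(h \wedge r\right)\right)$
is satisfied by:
  {r: True, h: True}


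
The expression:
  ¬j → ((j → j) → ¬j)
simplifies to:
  True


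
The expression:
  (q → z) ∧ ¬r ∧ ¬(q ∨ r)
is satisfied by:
  {q: False, r: False}


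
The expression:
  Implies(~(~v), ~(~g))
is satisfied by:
  {g: True, v: False}
  {v: False, g: False}
  {v: True, g: True}


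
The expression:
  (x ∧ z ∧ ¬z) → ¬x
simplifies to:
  True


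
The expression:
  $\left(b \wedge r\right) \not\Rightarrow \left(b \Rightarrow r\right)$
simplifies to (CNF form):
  $\text{False}$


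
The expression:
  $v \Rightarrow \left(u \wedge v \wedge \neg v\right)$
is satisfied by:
  {v: False}


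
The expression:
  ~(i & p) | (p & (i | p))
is always true.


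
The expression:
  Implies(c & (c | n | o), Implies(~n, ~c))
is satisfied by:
  {n: True, c: False}
  {c: False, n: False}
  {c: True, n: True}


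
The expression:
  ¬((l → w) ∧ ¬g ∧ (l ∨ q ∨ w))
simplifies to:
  g ∨ (l ∧ ¬w) ∨ (¬q ∧ ¬w)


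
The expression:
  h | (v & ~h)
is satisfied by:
  {v: True, h: True}
  {v: True, h: False}
  {h: True, v: False}


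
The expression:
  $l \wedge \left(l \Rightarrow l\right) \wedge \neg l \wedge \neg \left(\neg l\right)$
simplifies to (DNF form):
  $\text{False}$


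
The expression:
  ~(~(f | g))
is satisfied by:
  {g: True, f: True}
  {g: True, f: False}
  {f: True, g: False}


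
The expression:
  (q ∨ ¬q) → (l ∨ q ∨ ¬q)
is always true.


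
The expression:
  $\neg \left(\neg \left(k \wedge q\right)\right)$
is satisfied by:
  {q: True, k: True}


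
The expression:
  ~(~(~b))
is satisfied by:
  {b: False}


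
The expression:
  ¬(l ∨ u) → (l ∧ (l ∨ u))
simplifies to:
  l ∨ u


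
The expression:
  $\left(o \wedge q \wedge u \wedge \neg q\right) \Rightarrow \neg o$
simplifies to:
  $\text{True}$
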